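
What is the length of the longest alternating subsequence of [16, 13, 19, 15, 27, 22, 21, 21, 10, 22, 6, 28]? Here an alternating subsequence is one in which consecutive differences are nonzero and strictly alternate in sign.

Track the best alternating length ending on an up-step vs a down-step at each position: up/down = 1/1, 1/2, 3/1, 3/4, 5/1, 5/6, 5/6, 5/6, 1/6, 7/6, 1/8, 9/1.
The maximum over both is 9; one such subsequence is 16, 13, 19, 15, 27, 21, 22, 6, 28.

9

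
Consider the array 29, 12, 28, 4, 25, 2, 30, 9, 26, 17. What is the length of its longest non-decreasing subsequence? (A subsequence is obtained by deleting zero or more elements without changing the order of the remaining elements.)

Scanning left to right, the best length ending at each element is: 29→1, 12→1, 28→2, 4→1, 25→2, 2→1, 30→3, 9→2, 26→3, 17→3.
So the longest non-decreasing subsequence has length 3, e.g. 12, 28, 30.

3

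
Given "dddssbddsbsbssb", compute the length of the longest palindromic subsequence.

Using dp[i][j] = 2 + dp[i+1][j−1] if the ends match, else max(dp[i+1][j], dp[i][j−1]):
dp[1][15] = 9. A witness is ssbsbsbss at positions 4,5,6,9,10,11,12,13,14.

9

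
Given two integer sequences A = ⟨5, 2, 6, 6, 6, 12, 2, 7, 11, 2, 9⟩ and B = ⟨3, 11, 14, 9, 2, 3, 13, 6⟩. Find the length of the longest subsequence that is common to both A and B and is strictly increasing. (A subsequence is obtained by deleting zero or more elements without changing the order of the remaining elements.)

2

For each value that appears in both, track the longest common increasing run ending there.
The best achievable length is 2; one witness is 2, 6 (A-positions 2,3, B-positions 5,8).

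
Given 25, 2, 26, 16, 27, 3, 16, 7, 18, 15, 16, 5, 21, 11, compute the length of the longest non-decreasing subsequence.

6

Let dp[i] be the longest non-decreasing subsequence ending at position i. Then dp = [1, 1, 2, 2, 3, 2, 3, 3, 4, 4, 5, 3, 6, 4].
The maximum is 6; one witness is 2, 3, 7, 15, 16, 21 at positions 2,6,8,10,11,13.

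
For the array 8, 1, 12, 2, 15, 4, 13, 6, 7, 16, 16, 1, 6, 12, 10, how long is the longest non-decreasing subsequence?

7

Let dp[i] be the longest non-decreasing subsequence ending at position i. Then dp = [1, 1, 2, 2, 3, 3, 4, 4, 5, 6, 7, 2, 5, 6, 6].
The maximum is 7; one witness is 1, 2, 4, 6, 7, 16, 16 at positions 2,4,6,8,9,10,11.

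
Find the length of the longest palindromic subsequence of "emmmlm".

One longest palindromic subsequence is mmmm (positions 2,3,4,6); it reads the same forward and backward, and the interval DP gives dp[1][6] = 4.

4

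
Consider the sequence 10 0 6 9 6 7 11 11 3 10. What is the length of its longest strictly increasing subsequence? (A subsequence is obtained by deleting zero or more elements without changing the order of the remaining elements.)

Scanning left to right, the best length ending at each element is: 10→1, 0→1, 6→2, 9→3, 6→2, 7→3, 11→4, 11→4, 3→2, 10→4.
So the longest increasing subsequence has length 4, e.g. 0, 6, 9, 11.

4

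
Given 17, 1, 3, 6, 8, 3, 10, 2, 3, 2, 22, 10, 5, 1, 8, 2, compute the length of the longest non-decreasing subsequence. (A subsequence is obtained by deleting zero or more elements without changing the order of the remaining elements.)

6

Let dp[i] be the longest non-decreasing subsequence ending at position i. Then dp = [1, 1, 2, 3, 4, 3, 5, 2, 4, 3, 6, 6, 5, 2, 6, 4].
The maximum is 6; one witness is 1, 3, 6, 8, 10, 22 at positions 2,3,4,5,7,11.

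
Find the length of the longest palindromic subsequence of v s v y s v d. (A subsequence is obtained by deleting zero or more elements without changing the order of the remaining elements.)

5

One longest palindromic subsequence is vsysv (positions 1,2,4,5,6); it reads the same forward and backward, and the interval DP gives dp[1][7] = 5.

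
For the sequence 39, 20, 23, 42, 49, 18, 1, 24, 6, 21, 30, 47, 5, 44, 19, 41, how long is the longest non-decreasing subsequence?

Let dp[i] be the longest non-decreasing subsequence ending at position i. Then dp = [1, 1, 2, 3, 4, 1, 1, 3, 2, 3, 4, 5, 2, 5, 3, 5].
The maximum is 5; one witness is 20, 23, 24, 30, 47 at positions 2,3,8,11,12.

5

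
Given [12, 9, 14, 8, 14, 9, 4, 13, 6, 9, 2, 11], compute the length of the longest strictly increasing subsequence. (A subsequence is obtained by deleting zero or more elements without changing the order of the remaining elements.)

Let dp[i] be the longest increasing subsequence ending at position i. Then dp = [1, 1, 2, 1, 2, 2, 1, 3, 2, 3, 1, 4].
The maximum is 4; one witness is 4, 6, 9, 11 at positions 7,9,10,12.

4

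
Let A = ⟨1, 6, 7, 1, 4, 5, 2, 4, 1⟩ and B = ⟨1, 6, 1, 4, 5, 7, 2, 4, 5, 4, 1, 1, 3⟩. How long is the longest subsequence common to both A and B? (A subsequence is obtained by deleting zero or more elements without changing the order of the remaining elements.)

8

A longest common subsequence is 1, 6, 1, 4, 5, 2, 4, 1 (length 8); the LCS DP confirms no longer common subsequence exists.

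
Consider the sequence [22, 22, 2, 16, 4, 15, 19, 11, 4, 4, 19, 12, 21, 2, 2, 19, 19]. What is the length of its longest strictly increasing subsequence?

5

Scanning left to right, the best length ending at each element is: 22→1, 22→1, 2→1, 16→2, 4→2, 15→3, 19→4, 11→3, 4→2, 4→2, 19→4, 12→4, 21→5, 2→1, 2→1, 19→5, 19→5.
So the longest increasing subsequence has length 5, e.g. 2, 4, 15, 19, 21.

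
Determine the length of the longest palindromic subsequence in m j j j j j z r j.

Using dp[i][j] = 2 + dp[i+1][j−1] if the ends match, else max(dp[i+1][j], dp[i][j−1]):
dp[1][9] = 6. A witness is jjjjjj at positions 2,3,4,5,6,9.

6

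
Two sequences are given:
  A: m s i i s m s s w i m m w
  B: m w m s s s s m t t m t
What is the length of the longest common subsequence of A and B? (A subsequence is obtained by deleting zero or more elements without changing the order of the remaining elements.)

Backtracking the LCS table gives one alignment: m (A1,B3) → s (A2,B4) → s (A5,B5) → s (A7,B6) → s (A8,B7) → m (A11,B8) → m (A12,B11).
So the longest common subsequence has length 7.

7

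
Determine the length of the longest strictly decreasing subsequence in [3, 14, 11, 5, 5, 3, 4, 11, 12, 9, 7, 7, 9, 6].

5

Let dp[i] be the longest decreasing subsequence ending at position i. Then dp = [1, 1, 2, 3, 3, 4, 4, 2, 2, 3, 4, 4, 3, 5].
The maximum is 5; one witness is 14, 11, 9, 7, 6 at positions 2,3,10,11,14.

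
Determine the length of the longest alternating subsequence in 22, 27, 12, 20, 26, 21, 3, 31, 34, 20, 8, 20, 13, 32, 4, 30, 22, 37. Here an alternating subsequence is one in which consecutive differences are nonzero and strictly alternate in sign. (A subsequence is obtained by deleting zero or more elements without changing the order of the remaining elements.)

A longest alternating subsequence is 22, 27, 12, 26, 21, 31, 8, 20, 13, 32, 4, 30, 22, 37 (positions 1,2,3,5,6,8,11,12,13,14,15,16,17,18); its 13 consecutive differences strictly alternate in sign, and length 14 is optimal.

14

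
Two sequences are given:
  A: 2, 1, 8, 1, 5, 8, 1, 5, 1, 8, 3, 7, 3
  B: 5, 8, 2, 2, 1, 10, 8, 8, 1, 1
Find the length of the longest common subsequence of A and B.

A longest common subsequence is 2, 1, 8, 8, 1, 1 (length 6); the LCS DP confirms no longer common subsequence exists.

6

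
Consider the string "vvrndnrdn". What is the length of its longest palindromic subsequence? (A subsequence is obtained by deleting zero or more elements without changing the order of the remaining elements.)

Using dp[i][j] = 2 + dp[i+1][j−1] if the ends match, else max(dp[i+1][j], dp[i][j−1]):
dp[1][9] = 5. A witness is ndrdn at positions 4,5,7,8,9.

5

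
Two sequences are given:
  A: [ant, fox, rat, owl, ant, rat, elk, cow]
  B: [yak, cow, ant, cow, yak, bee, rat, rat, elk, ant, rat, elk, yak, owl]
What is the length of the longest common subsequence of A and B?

5

A longest common subsequence is ant, rat, ant, rat, elk (length 5); the LCS DP confirms no longer common subsequence exists.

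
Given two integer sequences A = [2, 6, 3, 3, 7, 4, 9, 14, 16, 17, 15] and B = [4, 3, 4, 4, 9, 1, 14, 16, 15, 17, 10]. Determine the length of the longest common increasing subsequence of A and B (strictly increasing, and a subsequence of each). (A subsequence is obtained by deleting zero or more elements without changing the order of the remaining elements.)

For each value that appears in both, track the longest common increasing run ending there.
The best achievable length is 6; one witness is 3, 4, 9, 14, 16, 17 (A-positions 3,6,7,8,9,10, B-positions 2,3,5,7,8,10).

6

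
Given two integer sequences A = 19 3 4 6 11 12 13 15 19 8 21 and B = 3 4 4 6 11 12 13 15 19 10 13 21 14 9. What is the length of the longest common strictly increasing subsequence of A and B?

9

For each value that appears in both, track the longest common increasing run ending there.
The best achievable length is 9; one witness is 3, 4, 6, 11, 12, 13, 15, 19, 21 (A-positions 2,3,4,5,6,7,8,9,11, B-positions 1,2,4,5,6,7,8,9,12).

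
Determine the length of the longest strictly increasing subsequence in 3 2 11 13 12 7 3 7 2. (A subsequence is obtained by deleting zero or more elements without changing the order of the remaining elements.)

Scanning left to right, the best length ending at each element is: 3→1, 2→1, 11→2, 13→3, 12→3, 7→2, 3→2, 7→3, 2→1.
So the longest increasing subsequence has length 3, e.g. 3, 11, 13.

3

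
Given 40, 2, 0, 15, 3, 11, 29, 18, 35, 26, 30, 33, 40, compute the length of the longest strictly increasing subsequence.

8

Scanning left to right, the best length ending at each element is: 40→1, 2→1, 0→1, 15→2, 3→2, 11→3, 29→4, 18→4, 35→5, 26→5, 30→6, 33→7, 40→8.
So the longest increasing subsequence has length 8, e.g. 2, 3, 11, 18, 26, 30, 33, 40.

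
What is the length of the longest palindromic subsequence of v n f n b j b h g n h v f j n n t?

Using dp[i][j] = 2 + dp[i+1][j−1] if the ends match, else max(dp[i+1][j], dp[i][j−1]):
dp[1][17] = 9. A witness is nnjhnhjnn at positions 2,4,6,8,10,11,14,15,16.

9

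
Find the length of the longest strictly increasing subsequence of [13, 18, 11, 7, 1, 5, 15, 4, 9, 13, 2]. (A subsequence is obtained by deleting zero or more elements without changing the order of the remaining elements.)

One longest increasing subsequence is 1, 5, 9, 13 (positions 5,6,9,10), of length 4; no longer one exists.

4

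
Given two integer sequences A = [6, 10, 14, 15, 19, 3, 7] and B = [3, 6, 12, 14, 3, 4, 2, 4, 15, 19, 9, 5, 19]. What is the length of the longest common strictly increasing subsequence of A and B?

For each value that appears in both, track the longest common increasing run ending there.
The best achievable length is 4; one witness is 6, 14, 15, 19 (A-positions 1,3,4,5, B-positions 2,4,9,10).

4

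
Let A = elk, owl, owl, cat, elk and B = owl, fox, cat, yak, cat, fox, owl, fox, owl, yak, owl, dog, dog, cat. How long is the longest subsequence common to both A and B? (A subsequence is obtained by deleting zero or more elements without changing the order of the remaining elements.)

3

A longest common subsequence is owl, owl, cat (length 3); the LCS DP confirms no longer common subsequence exists.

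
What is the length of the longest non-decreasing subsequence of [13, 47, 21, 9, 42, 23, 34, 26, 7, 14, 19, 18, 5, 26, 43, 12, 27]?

6

Let dp[i] be the longest non-decreasing subsequence ending at position i. Then dp = [1, 2, 2, 1, 3, 3, 4, 4, 1, 2, 3, 3, 1, 5, 6, 2, 6].
The maximum is 6; one witness is 13, 21, 23, 26, 26, 43 at positions 1,3,6,8,14,15.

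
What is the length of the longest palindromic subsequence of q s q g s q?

Using dp[i][j] = 2 + dp[i+1][j−1] if the ends match, else max(dp[i+1][j], dp[i][j−1]):
dp[1][6] = 5. A witness is qsgsq at positions 1,2,4,5,6.

5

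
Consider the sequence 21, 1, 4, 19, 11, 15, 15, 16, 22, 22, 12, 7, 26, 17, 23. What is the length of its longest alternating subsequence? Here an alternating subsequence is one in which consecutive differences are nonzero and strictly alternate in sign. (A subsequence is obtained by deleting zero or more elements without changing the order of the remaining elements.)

Track the best alternating length ending on an up-step vs a down-step at each position: up/down = 1/1, 1/2, 3/2, 3/2, 3/4, 5/4, 5/4, 5/4, 5/1, 5/1, 5/6, 3/6, 7/1, 7/8, 9/8.
The maximum over both is 9; one such subsequence is 21, 1, 19, 11, 15, 12, 26, 17, 23.

9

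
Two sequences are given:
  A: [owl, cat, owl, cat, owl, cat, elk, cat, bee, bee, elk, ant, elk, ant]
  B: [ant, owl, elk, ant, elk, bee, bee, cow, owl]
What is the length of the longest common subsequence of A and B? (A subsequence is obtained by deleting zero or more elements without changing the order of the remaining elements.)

4

A longest common subsequence is owl, elk, bee, bee (length 4); the LCS DP confirms no longer common subsequence exists.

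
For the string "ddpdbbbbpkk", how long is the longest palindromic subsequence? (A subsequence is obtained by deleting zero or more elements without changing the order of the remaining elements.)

6

Using dp[i][j] = 2 + dp[i+1][j−1] if the ends match, else max(dp[i+1][j], dp[i][j−1]):
dp[1][11] = 6. A witness is pbbbbp at positions 3,5,6,7,8,9.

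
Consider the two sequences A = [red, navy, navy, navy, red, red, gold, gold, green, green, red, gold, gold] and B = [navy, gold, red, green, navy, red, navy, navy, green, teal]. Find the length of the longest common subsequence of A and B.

Backtracking the LCS table gives one alignment: red (A1,B3) → navy (A2,B5) → navy (A3,B7) → navy (A4,B8) → green (A9,B9).
So the longest common subsequence has length 5.

5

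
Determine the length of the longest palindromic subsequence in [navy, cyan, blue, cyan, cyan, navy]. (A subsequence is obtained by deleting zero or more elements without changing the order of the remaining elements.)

One longest palindromic subsequence is navy cyan cyan cyan navy (positions 1,2,4,5,6); it reads the same forward and backward, and the interval DP gives dp[1][6] = 5.

5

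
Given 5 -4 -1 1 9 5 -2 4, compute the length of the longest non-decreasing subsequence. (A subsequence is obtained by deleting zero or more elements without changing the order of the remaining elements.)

One longest non-decreasing subsequence is -4, -1, 1, 9 (positions 2,3,4,5), of length 4; no longer one exists.

4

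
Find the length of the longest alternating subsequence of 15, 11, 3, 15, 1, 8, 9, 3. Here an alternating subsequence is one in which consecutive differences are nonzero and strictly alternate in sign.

6

Track the best alternating length ending on an up-step vs a down-step at each position: up/down = 1/1, 1/2, 1/2, 3/1, 1/4, 5/4, 5/4, 5/6.
The maximum over both is 6; one such subsequence is 15, 11, 15, 1, 8, 3.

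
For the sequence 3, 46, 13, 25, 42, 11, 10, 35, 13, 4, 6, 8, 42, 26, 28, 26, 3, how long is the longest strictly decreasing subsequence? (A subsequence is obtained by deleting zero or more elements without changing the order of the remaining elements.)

6

One longest decreasing subsequence is 46, 13, 11, 10, 4, 3 (positions 2,3,6,7,10,17), of length 6; no longer one exists.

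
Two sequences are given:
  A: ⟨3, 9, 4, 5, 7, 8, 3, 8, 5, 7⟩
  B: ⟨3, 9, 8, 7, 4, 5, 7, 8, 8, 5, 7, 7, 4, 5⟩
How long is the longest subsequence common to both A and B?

9

Backtracking the LCS table gives one alignment: 3 (A1,B1) → 9 (A2,B2) → 4 (A3,B5) → 5 (A4,B6) → 7 (A5,B7) → 8 (A6,B8) → 8 (A8,B9) → 5 (A9,B10) → 7 (A10,B12).
So the longest common subsequence has length 9.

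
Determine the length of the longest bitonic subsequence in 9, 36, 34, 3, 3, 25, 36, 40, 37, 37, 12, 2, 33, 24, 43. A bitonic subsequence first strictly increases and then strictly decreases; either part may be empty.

One longest bitonic subsequence is 9, 34, 36, 40, 37, 33, 24 (positions 1,3,7,8,10,13,14): it rises to 40 then falls. Length 7 is optimal.

7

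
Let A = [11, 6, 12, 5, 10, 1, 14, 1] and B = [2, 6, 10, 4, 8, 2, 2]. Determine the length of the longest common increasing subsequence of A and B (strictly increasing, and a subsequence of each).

2

For each value that appears in both, track the longest common increasing run ending there.
The best achievable length is 2; one witness is 6, 10 (A-positions 2,5, B-positions 2,3).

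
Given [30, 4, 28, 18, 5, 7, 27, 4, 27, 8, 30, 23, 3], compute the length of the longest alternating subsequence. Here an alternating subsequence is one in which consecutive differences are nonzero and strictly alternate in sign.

10

Track the best alternating length ending on an up-step vs a down-step at each position: up/down = 1/1, 1/2, 3/2, 3/4, 3/4, 5/4, 5/4, 1/6, 7/4, 7/8, 9/1, 9/10, 1/10.
The maximum over both is 10; one such subsequence is 30, 4, 28, 5, 7, 4, 27, 8, 30, 23.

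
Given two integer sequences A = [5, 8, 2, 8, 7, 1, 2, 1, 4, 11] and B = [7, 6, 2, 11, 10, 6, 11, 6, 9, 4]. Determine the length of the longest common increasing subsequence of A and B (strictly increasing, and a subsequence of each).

2

For each value that appears in both, track the longest common increasing run ending there.
The best achievable length is 2; one witness is 7, 11 (A-positions 5,10, B-positions 1,4).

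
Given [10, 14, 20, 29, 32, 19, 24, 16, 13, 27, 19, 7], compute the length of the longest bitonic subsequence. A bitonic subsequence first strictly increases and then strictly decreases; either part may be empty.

9

One longest bitonic subsequence is 10, 14, 20, 29, 32, 24, 16, 13, 7 (positions 1,2,3,4,5,7,8,9,12): it rises to 32 then falls. Length 9 is optimal.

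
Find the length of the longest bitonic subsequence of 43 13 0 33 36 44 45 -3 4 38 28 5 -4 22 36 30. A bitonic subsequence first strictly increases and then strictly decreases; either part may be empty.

9

Let inc[i] be the LIS ending at i and dec[i] the longest strictly decreasing subsequence starting at i. inc = [1, 1, 1, 2, 3, 4, 5, 1, 2, 4, 3, 3, 1, 4, 5, 5], dec = [5, 4, 3, 4, 4, 5, 5, 2, 2, 4, 3, 2, 1, 1, 2, 1].
max_i inc[i]+dec[i]−1 = 9, with one witness 13, 33, 36, 44, 45, 38, 28, 5, -4.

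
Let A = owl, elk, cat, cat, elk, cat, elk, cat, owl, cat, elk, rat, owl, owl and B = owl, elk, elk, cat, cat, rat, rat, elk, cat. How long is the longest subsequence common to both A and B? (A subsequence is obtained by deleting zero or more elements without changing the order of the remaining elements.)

6

Backtracking the LCS table gives one alignment: owl (A1,B1) → elk (A2,B3) → cat (A3,B4) → cat (A4,B5) → elk (A7,B8) → cat (A10,B9).
So the longest common subsequence has length 6.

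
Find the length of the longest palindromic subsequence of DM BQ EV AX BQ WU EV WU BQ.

5

Using dp[i][j] = 2 + dp[i+1][j−1] if the ends match, else max(dp[i+1][j], dp[i][j−1]):
dp[1][9] = 5. A witness is BQ WU EV WU BQ at positions 2,6,7,8,9.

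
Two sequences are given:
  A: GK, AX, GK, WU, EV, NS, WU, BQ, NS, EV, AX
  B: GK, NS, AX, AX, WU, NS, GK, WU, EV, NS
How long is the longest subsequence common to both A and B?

Backtracking the LCS table gives one alignment: GK (A1,B1) → AX (A2,B4) → GK (A3,B7) → WU (A4,B8) → EV (A5,B9) → NS (A9,B10).
So the longest common subsequence has length 6.

6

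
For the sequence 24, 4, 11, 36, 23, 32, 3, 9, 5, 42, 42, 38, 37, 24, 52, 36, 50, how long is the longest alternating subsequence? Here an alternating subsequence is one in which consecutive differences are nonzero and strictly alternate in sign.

13

Track the best alternating length ending on an up-step vs a down-step at each position: up/down = 1/1, 1/2, 3/2, 3/1, 3/4, 5/4, 1/6, 7/6, 7/8, 9/1, 9/1, 9/10, 9/10, 9/10, 11/1, 11/12, 13/12.
The maximum over both is 13; one such subsequence is 24, 4, 36, 23, 32, 3, 9, 5, 42, 38, 52, 36, 50.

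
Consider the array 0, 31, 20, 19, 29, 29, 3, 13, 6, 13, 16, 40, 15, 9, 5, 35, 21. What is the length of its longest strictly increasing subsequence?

Scanning left to right, the best length ending at each element is: 0→1, 31→2, 20→2, 19→2, 29→3, 29→3, 3→2, 13→3, 6→3, 13→4, 16→5, 40→6, 15→5, 9→4, 5→3, 35→6, 21→6.
So the longest increasing subsequence has length 6, e.g. 0, 3, 6, 13, 16, 40.

6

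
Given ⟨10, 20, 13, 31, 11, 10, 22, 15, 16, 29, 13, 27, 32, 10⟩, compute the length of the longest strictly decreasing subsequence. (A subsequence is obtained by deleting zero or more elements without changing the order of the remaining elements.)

5

One longest decreasing subsequence is 31, 22, 15, 13, 10 (positions 4,7,8,11,14), of length 5; no longer one exists.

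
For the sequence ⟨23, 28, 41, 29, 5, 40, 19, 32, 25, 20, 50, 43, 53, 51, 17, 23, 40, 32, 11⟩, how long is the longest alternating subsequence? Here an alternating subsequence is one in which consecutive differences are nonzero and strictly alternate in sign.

13

A longest alternating subsequence is 23, 41, 29, 40, 19, 32, 25, 50, 43, 53, 17, 40, 32 (positions 1,3,4,6,7,8,9,11,12,13,15,17,18); its 12 consecutive differences strictly alternate in sign, and length 13 is optimal.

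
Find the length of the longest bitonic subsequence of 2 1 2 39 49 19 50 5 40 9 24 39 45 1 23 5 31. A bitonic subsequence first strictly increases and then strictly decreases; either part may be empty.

One longest bitonic subsequence is 1, 2, 39, 49, 50, 40, 39, 23, 5 (positions 2,3,4,5,7,9,12,15,16): it rises to 50 then falls. Length 9 is optimal.

9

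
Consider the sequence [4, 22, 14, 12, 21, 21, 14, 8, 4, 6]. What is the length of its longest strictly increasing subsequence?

Scanning left to right, the best length ending at each element is: 4→1, 22→2, 14→2, 12→2, 21→3, 21→3, 14→3, 8→2, 4→1, 6→2.
So the longest increasing subsequence has length 3, e.g. 4, 14, 21.

3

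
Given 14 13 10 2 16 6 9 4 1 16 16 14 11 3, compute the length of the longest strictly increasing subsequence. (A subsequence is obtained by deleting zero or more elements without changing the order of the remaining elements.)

Let dp[i] be the longest increasing subsequence ending at position i. Then dp = [1, 1, 1, 1, 2, 2, 3, 2, 1, 4, 4, 4, 4, 2].
The maximum is 4; one witness is 2, 6, 9, 16 at positions 4,6,7,10.

4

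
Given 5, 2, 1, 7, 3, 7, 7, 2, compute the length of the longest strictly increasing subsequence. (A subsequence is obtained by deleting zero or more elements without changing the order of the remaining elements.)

3

One longest increasing subsequence is 2, 3, 7 (positions 2,5,6), of length 3; no longer one exists.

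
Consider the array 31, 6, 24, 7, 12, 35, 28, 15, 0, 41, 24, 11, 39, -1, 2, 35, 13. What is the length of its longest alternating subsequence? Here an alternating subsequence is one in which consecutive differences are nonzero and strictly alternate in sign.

Track the best alternating length ending on an up-step vs a down-step at each position: up/down = 1/1, 1/2, 3/2, 3/4, 5/4, 5/1, 5/6, 5/6, 1/6, 7/1, 7/8, 7/8, 9/8, 1/10, 11/10, 11/10, 11/12.
The maximum over both is 12; one such subsequence is 31, 6, 24, 7, 35, 28, 41, 24, 39, -1, 35, 13.

12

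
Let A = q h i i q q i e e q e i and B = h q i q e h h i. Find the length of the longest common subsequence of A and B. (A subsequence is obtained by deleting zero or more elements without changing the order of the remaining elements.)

A longest common subsequence is hqiqei (length 6); the LCS DP confirms no longer common subsequence exists.

6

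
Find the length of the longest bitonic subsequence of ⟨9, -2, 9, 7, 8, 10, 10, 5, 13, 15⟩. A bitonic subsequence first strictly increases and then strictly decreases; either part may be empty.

6

One longest bitonic subsequence is -2, 7, 8, 10, 13, 15 (positions 2,4,5,6,9,10): it rises to 15 then falls. Length 6 is optimal.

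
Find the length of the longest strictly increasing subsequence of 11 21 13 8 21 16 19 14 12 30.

Scanning left to right, the best length ending at each element is: 11→1, 21→2, 13→2, 8→1, 21→3, 16→3, 19→4, 14→3, 12→2, 30→5.
So the longest increasing subsequence has length 5, e.g. 11, 13, 16, 19, 30.

5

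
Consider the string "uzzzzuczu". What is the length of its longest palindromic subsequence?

Using dp[i][j] = 2 + dp[i+1][j−1] if the ends match, else max(dp[i+1][j], dp[i][j−1]):
dp[1][9] = 7. A witness is uzzzzzu at positions 1,2,3,4,5,8,9.

7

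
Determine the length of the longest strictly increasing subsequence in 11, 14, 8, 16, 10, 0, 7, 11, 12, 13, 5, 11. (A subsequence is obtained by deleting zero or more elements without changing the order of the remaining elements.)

5

One longest increasing subsequence is 8, 10, 11, 12, 13 (positions 3,5,8,9,10), of length 5; no longer one exists.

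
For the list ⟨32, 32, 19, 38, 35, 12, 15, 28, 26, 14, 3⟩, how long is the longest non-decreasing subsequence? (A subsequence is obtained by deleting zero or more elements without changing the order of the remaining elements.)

3

Scanning left to right, the best length ending at each element is: 32→1, 32→2, 19→1, 38→3, 35→3, 12→1, 15→2, 28→3, 26→3, 14→2, 3→1.
So the longest non-decreasing subsequence has length 3, e.g. 32, 32, 38.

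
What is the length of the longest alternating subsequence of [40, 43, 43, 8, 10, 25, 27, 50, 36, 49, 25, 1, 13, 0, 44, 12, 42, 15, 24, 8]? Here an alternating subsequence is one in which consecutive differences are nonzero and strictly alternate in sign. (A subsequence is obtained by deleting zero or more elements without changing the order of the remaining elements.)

A longest alternating subsequence is 40, 43, 8, 50, 36, 49, 1, 13, 0, 44, 12, 42, 15, 24, 8 (positions 1,2,4,8,9,10,12,13,14,15,16,17,18,19,20); its 14 consecutive differences strictly alternate in sign, and length 15 is optimal.

15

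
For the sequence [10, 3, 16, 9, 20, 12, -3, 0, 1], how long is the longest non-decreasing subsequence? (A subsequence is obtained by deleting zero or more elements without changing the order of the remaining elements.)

Let dp[i] be the longest non-decreasing subsequence ending at position i. Then dp = [1, 1, 2, 2, 3, 3, 1, 2, 3].
The maximum is 3; one witness is 10, 16, 20 at positions 1,3,5.

3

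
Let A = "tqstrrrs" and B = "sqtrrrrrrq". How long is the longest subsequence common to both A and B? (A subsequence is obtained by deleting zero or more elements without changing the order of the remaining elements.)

5

Backtracking the LCS table gives one alignment: q (A2,B2) → t (A4,B3) → r (A5,B7) → r (A6,B8) → r (A7,B9).
So the longest common subsequence has length 5.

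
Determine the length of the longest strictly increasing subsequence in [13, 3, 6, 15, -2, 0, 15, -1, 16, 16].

4

Let dp[i] be the longest increasing subsequence ending at position i. Then dp = [1, 1, 2, 3, 1, 2, 3, 2, 4, 4].
The maximum is 4; one witness is 3, 6, 15, 16 at positions 2,3,4,9.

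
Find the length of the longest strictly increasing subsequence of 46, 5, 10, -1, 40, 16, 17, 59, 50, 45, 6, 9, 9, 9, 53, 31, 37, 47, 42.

Let dp[i] be the longest increasing subsequence ending at position i. Then dp = [1, 1, 2, 1, 3, 3, 4, 5, 5, 5, 2, 3, 3, 3, 6, 5, 6, 7, 7].
The maximum is 7; one witness is 5, 10, 16, 17, 31, 37, 47 at positions 2,3,6,7,16,17,18.

7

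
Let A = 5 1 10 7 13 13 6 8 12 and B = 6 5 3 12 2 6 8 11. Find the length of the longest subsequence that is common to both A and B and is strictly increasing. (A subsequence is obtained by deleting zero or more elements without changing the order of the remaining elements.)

3

A longest common strictly increasing subsequence is 5, 6, 8 (length 3); it appears in order in both A and B, and no longer such subsequence exists.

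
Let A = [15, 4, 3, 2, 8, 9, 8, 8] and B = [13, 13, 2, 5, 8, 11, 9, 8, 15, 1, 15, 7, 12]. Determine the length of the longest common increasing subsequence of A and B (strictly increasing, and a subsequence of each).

3

For each value that appears in both, track the longest common increasing run ending there.
The best achievable length is 3; one witness is 2, 8, 9 (A-positions 4,5,6, B-positions 3,5,7).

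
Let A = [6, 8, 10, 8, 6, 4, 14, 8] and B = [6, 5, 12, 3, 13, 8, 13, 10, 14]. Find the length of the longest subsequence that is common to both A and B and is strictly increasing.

For each value that appears in both, track the longest common increasing run ending there.
The best achievable length is 4; one witness is 6, 8, 10, 14 (A-positions 1,2,3,7, B-positions 1,6,8,9).

4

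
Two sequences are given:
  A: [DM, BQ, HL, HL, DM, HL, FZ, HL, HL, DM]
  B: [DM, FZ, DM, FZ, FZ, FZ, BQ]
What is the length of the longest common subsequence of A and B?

Backtracking the LCS table gives one alignment: DM (A1,B1) → DM (A5,B3) → FZ (A7,B6).
So the longest common subsequence has length 3.

3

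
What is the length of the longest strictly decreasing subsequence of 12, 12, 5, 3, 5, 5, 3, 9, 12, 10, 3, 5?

3

Scanning left to right, the best length ending at each element is: 12→1, 12→1, 5→2, 3→3, 5→2, 5→2, 3→3, 9→2, 12→1, 10→2, 3→3, 5→3.
So the longest decreasing subsequence has length 3, e.g. 12, 5, 3.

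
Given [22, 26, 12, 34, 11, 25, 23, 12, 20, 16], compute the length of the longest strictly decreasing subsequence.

5

Let dp[i] be the longest decreasing subsequence ending at position i. Then dp = [1, 1, 2, 1, 3, 2, 3, 4, 4, 5].
The maximum is 5; one witness is 26, 25, 23, 20, 16 at positions 2,6,7,9,10.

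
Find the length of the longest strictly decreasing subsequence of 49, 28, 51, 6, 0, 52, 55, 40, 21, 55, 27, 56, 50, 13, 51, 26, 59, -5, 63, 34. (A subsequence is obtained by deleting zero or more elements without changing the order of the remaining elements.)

5

One longest decreasing subsequence is 49, 28, 6, 0, -5 (positions 1,2,4,5,18), of length 5; no longer one exists.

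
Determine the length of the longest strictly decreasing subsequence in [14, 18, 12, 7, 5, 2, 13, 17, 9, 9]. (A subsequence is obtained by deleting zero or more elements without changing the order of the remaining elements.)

5

Let dp[i] be the longest decreasing subsequence ending at position i. Then dp = [1, 1, 2, 3, 4, 5, 2, 2, 3, 3].
The maximum is 5; one witness is 14, 12, 7, 5, 2 at positions 1,3,4,5,6.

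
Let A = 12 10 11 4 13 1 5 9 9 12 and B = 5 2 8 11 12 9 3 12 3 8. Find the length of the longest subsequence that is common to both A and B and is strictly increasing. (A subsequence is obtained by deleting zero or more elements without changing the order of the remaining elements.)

A longest common strictly increasing subsequence is 5, 9, 12 (length 3); it appears in order in both A and B, and no longer such subsequence exists.

3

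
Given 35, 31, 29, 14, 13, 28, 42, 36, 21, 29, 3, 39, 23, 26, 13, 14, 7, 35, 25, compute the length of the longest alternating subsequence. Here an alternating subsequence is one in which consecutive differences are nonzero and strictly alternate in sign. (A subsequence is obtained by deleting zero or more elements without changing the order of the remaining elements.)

14

Track the best alternating length ending on an up-step vs a down-step at each position: up/down = 1/1, 1/2, 1/2, 1/2, 1/2, 3/2, 3/1, 3/4, 3/4, 5/4, 1/6, 7/4, 7/8, 9/8, 7/10, 11/10, 7/12, 13/8, 13/14.
The maximum over both is 14; one such subsequence is 35, 14, 28, 21, 29, 3, 39, 23, 26, 13, 14, 7, 35, 25.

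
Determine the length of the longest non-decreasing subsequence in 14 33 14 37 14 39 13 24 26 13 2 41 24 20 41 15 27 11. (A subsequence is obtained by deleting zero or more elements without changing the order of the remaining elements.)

One longest non-decreasing subsequence is 14, 14, 14, 24, 26, 41, 41 (positions 1,3,5,8,9,12,15), of length 7; no longer one exists.

7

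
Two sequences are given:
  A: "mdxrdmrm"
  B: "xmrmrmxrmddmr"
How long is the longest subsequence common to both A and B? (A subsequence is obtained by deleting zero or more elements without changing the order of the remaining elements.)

6

A longest common subsequence is mxrdmr (length 6); the LCS DP confirms no longer common subsequence exists.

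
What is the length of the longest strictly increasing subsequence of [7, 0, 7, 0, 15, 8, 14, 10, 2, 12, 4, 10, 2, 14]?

6

Scanning left to right, the best length ending at each element is: 7→1, 0→1, 7→2, 0→1, 15→3, 8→3, 14→4, 10→4, 2→2, 12→5, 4→3, 10→4, 2→2, 14→6.
So the longest increasing subsequence has length 6, e.g. 0, 7, 8, 10, 12, 14.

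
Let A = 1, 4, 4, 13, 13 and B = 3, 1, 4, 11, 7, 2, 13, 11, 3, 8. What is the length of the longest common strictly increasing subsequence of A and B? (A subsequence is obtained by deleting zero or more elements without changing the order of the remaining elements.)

For each value that appears in both, track the longest common increasing run ending there.
The best achievable length is 3; one witness is 1, 4, 13 (A-positions 1,2,4, B-positions 2,3,7).

3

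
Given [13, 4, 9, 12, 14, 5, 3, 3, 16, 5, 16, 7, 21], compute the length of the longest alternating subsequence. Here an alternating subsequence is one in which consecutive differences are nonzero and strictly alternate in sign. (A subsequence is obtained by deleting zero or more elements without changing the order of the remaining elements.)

9

Track the best alternating length ending on an up-step vs a down-step at each position: up/down = 1/1, 1/2, 3/2, 3/2, 3/1, 3/4, 1/4, 1/4, 5/1, 5/6, 7/1, 7/8, 9/1.
The maximum over both is 9; one such subsequence is 13, 4, 9, 5, 16, 5, 16, 7, 21.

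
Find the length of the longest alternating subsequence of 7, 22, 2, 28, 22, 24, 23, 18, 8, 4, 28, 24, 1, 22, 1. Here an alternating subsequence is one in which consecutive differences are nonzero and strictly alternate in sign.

11

A longest alternating subsequence is 7, 22, 2, 28, 22, 24, 23, 28, 1, 22, 1 (positions 1,2,3,4,5,6,7,11,13,14,15); its 10 consecutive differences strictly alternate in sign, and length 11 is optimal.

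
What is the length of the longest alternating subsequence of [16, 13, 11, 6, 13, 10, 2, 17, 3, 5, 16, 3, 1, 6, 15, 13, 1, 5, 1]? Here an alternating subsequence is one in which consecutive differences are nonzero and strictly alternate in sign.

A longest alternating subsequence is 16, 11, 13, 10, 17, 3, 5, 3, 6, 1, 5, 1 (positions 1,3,5,6,8,9,10,12,14,17,18,19); its 11 consecutive differences strictly alternate in sign, and length 12 is optimal.

12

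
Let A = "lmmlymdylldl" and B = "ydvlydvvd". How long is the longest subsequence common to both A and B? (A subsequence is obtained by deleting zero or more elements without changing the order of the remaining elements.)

A longest common subsequence is lydd (length 4); the LCS DP confirms no longer common subsequence exists.

4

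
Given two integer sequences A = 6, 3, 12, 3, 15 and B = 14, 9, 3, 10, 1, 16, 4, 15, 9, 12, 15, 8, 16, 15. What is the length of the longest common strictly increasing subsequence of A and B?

For each value that appears in both, track the longest common increasing run ending there.
The best achievable length is 3; one witness is 3, 12, 15 (A-positions 2,3,5, B-positions 3,10,11).

3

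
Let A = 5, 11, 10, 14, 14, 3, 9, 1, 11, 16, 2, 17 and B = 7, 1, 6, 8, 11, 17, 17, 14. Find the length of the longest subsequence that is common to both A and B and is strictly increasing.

3

A longest common strictly increasing subsequence is 1, 11, 17 (length 3); it appears in order in both A and B, and no longer such subsequence exists.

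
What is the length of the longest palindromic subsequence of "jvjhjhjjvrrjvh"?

9

Using dp[i][j] = 2 + dp[i+1][j−1] if the ends match, else max(dp[i+1][j], dp[i][j−1]):
dp[1][14] = 9. A witness is jvjjhjjvj at positions 1,2,3,5,6,7,8,9,12.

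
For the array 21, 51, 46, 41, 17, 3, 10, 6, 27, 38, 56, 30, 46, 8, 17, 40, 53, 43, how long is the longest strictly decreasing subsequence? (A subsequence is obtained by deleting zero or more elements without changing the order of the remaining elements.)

6

Let dp[i] be the longest decreasing subsequence ending at position i. Then dp = [1, 1, 2, 3, 4, 5, 5, 6, 4, 4, 1, 5, 2, 6, 6, 4, 2, 3].
The maximum is 6; one witness is 51, 46, 41, 17, 10, 6 at positions 2,3,4,5,7,8.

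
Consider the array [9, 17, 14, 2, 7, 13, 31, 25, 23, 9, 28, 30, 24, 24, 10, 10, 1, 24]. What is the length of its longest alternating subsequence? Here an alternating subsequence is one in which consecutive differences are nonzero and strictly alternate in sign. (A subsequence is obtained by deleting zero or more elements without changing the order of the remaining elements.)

8

A longest alternating subsequence is 9, 17, 14, 31, 25, 28, 10, 24 (positions 1,2,3,7,8,11,15,18); its 7 consecutive differences strictly alternate in sign, and length 8 is optimal.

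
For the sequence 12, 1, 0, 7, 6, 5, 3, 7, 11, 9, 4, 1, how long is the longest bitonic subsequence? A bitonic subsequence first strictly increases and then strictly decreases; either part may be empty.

One longest bitonic subsequence is 1, 6, 7, 11, 9, 4, 1 (positions 2,5,8,9,10,11,12): it rises to 11 then falls. Length 7 is optimal.

7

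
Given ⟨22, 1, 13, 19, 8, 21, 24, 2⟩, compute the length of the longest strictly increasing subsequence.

5

Scanning left to right, the best length ending at each element is: 22→1, 1→1, 13→2, 19→3, 8→2, 21→4, 24→5, 2→2.
So the longest increasing subsequence has length 5, e.g. 1, 13, 19, 21, 24.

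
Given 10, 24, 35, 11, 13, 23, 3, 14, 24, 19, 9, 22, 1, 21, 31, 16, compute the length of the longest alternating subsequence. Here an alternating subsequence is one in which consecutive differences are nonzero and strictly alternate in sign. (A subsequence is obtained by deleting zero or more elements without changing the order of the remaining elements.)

Track the best alternating length ending on an up-step vs a down-step at each position: up/down = 1/1, 2/1, 2/1, 2/3, 4/3, 4/3, 1/5, 6/5, 6/3, 6/7, 6/7, 8/7, 1/9, 10/9, 10/3, 10/11.
The maximum over both is 11; one such subsequence is 10, 24, 11, 13, 3, 24, 19, 22, 1, 21, 16.

11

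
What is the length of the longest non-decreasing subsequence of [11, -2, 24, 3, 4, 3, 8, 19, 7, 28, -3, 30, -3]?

Let dp[i] be the longest non-decreasing subsequence ending at position i. Then dp = [1, 1, 2, 2, 3, 3, 4, 5, 4, 6, 1, 7, 2].
The maximum is 7; one witness is -2, 3, 4, 8, 19, 28, 30 at positions 2,4,5,7,8,10,12.

7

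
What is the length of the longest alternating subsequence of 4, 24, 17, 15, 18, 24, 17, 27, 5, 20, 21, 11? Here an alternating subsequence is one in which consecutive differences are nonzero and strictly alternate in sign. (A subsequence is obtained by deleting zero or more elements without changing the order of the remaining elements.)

9

Track the best alternating length ending on an up-step vs a down-step at each position: up/down = 1/1, 2/1, 2/3, 2/3, 4/3, 4/1, 4/5, 6/1, 2/7, 8/7, 8/7, 8/9.
The maximum over both is 9; one such subsequence is 4, 24, 17, 18, 17, 27, 5, 20, 11.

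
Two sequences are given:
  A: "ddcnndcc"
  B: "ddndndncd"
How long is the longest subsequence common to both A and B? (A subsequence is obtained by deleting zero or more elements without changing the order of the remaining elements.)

Backtracking the LCS table gives one alignment: d (A1,B1) → d (A2,B2) → n (A4,B3) → n (A5,B5) → d (A6,B6) → c (A7,B8).
So the longest common subsequence has length 6.

6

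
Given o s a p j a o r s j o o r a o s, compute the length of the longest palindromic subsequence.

One longest palindromic subsequence is sorooros (positions 2,7,8,11,12,13,15,16); it reads the same forward and backward, and the interval DP gives dp[1][16] = 8.

8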